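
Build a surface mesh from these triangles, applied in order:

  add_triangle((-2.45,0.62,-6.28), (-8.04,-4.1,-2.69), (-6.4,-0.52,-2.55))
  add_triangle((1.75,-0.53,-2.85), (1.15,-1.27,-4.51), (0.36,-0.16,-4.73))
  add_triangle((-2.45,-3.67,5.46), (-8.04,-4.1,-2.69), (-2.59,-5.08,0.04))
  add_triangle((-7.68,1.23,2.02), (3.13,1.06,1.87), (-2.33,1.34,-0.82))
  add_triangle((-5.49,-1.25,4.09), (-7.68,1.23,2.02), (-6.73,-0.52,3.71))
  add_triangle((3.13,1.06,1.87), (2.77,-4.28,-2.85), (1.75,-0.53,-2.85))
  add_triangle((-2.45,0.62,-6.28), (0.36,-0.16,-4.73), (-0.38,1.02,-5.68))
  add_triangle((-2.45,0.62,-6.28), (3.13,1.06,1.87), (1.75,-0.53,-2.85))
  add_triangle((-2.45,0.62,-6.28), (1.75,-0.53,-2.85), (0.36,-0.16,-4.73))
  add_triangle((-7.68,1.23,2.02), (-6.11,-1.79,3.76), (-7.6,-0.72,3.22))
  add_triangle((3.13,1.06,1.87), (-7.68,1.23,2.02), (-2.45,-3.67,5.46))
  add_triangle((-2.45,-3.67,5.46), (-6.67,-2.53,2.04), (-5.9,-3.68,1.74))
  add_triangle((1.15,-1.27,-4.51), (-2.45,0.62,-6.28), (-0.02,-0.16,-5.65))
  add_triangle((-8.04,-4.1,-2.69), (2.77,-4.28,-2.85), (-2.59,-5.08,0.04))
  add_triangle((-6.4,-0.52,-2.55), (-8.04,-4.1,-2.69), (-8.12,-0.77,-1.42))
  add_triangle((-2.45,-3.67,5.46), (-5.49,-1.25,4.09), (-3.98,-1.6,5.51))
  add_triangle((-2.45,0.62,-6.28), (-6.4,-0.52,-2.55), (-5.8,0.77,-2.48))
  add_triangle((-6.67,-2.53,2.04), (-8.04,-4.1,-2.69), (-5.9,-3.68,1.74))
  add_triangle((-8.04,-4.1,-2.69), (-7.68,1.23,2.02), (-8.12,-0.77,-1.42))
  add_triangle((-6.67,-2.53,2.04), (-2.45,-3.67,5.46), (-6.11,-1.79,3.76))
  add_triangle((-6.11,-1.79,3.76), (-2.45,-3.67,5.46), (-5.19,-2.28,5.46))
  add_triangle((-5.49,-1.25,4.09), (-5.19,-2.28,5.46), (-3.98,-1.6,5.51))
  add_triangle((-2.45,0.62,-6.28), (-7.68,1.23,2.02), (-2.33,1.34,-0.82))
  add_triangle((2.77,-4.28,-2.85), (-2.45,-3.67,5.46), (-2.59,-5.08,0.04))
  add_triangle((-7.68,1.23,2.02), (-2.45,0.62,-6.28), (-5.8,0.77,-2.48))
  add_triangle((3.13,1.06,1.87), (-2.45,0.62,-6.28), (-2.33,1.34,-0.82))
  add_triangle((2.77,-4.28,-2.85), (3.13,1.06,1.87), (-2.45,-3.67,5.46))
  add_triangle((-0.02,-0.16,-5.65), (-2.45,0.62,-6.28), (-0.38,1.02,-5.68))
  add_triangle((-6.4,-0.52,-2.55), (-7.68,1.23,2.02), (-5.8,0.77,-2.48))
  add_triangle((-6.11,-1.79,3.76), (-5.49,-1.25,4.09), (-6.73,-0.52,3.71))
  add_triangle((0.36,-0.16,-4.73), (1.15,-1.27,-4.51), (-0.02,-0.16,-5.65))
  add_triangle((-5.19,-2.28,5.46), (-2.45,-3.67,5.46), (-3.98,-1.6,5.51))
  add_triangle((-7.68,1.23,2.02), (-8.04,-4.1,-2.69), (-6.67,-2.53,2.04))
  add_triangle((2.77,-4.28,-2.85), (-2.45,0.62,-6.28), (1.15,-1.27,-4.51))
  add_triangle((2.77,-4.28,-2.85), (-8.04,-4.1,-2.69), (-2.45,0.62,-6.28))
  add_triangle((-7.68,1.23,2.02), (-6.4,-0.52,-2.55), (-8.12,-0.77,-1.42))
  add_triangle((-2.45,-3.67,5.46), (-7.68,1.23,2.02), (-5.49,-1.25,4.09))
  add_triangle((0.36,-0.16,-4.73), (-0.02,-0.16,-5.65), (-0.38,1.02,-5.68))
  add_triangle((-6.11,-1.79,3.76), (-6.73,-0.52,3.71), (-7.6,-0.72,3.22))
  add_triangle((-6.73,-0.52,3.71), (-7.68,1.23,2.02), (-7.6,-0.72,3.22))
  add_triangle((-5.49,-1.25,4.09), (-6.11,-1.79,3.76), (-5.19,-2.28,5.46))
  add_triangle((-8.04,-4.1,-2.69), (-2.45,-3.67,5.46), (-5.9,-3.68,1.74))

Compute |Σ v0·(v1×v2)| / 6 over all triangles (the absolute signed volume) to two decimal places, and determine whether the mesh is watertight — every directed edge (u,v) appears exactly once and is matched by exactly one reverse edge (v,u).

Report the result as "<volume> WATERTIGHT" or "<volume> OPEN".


Per-triangle v0·(v1×v2)/6:
  t1: +19.0511
  t2: +1.0748
  t3: +28.6927
  t4: +6.1965
  t5: +0.1247
  t6: +7.9657
  t7: -2.2648
  t8: +5.7667
  t9: +0.0052
  t10: -1.0114
  t11: +23.6283
  t12: +7.7482
  t13: +1.7354
  t14: +25.9402
  t15: +6.6137
  t16: -4.9396
  t17: +6.8746
  t18: +8.1791
  t19: +11.7876
  t20: +8.5250
  t21: +3.7560
  t22: +1.5459
  t23: +8.1518
  t24: +21.3582
  t25: +2.5754
  t26: +5.7819
  t27: +25.5220
  t28: +2.4292
  t29: +7.0603
  t30: +1.2093
  t31: +0.3766
  t32: +3.3382
  t33: +24.0991
  t34: +6.9214
  t35: +51.1119
  t36: +4.1874
  t37: -0.6342
  t38: +0.4101
  t39: +1.4917
  t40: +2.3128
  t41: +1.3773
  t42: +6.3981
Σ = +342.4742 → |volume| = 342.47

Directed edges: 126 total; 6 unmatched, e.g. (1.75,-0.53,-2.85)→(1.15,-1.27,-4.51) → open.

342.47 OPEN


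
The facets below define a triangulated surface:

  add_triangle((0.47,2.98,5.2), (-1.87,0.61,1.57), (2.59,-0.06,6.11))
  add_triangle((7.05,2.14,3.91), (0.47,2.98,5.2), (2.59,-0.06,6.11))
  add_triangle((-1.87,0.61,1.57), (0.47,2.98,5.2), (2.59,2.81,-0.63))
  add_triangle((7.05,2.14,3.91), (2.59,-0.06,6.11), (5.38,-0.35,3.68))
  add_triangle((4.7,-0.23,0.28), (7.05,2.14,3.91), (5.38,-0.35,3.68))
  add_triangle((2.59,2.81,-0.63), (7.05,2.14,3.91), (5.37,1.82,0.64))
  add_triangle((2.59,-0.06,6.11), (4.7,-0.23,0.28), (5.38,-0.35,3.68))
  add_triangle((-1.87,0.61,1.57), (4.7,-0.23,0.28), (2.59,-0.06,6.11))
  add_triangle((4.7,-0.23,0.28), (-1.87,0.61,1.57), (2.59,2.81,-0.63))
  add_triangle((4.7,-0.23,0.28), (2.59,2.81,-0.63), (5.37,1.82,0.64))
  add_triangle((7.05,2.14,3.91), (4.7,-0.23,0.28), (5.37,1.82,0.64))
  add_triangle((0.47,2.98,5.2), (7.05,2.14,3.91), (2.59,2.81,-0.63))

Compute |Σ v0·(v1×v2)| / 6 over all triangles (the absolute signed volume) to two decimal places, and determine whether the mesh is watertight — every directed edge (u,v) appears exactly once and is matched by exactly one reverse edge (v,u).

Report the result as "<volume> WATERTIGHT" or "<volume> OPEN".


72.78 WATERTIGHT

Per-triangle v0·(v1×v2)/6:
  t1: +6.7217
  t2: +20.4920
  t3: +4.8645
  t4: +10.1977
  t5: +6.7766
  t6: +5.0991
  t7: -0.5802
  t8: -2.3310
  t9: -4.1865
  t10: +2.0159
  t11: +5.0709
  t12: +18.6349
Σ = +72.7757 → |volume| = 72.78

Directed edges: 36 total, each appears once with its reverse present → watertight.


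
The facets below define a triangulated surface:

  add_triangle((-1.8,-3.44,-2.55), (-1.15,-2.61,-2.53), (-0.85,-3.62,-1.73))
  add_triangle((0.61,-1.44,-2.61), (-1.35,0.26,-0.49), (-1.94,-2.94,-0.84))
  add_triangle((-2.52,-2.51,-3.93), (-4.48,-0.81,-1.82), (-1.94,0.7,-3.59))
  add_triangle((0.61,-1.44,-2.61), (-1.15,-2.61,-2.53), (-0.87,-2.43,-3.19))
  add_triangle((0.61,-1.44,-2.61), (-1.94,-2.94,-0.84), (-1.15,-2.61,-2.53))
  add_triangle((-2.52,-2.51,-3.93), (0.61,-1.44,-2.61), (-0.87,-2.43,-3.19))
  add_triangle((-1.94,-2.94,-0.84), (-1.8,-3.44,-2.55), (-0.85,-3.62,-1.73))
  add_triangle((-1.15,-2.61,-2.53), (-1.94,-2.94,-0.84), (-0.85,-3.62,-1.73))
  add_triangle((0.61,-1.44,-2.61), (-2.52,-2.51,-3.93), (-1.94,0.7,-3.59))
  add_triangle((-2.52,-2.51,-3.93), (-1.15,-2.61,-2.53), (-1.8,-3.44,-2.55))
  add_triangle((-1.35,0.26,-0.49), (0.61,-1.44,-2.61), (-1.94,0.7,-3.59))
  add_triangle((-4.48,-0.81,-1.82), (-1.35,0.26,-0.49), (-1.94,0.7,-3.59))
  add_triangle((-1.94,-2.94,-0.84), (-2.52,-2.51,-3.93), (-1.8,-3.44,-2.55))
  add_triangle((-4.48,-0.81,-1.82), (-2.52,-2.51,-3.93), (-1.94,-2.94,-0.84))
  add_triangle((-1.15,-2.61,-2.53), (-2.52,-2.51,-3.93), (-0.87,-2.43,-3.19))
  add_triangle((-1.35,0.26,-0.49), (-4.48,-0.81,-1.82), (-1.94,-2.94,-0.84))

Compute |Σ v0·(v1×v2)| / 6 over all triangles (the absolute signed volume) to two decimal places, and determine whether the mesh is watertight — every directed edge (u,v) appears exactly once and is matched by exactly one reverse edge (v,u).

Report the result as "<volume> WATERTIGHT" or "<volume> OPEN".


Per-triangle v0·(v1×v2)/6:
  t1: +0.4743
  t2: -2.0706
  t3: +6.5780
  t4: +0.3458
  t5: +0.7476
  t6: +0.7620
  t7: +1.0214
  t8: -1.1502
  t9: +4.4227
  t10: +0.6677
  t11: -1.0667
  t12: +1.1004
  t13: +1.4031
  t14: +5.5391
  t15: +0.6440
  t16: +0.0935
Σ = +19.5121 → |volume| = 19.51

Directed edges: 48 total, each appears once with its reverse present → watertight.

19.51 WATERTIGHT


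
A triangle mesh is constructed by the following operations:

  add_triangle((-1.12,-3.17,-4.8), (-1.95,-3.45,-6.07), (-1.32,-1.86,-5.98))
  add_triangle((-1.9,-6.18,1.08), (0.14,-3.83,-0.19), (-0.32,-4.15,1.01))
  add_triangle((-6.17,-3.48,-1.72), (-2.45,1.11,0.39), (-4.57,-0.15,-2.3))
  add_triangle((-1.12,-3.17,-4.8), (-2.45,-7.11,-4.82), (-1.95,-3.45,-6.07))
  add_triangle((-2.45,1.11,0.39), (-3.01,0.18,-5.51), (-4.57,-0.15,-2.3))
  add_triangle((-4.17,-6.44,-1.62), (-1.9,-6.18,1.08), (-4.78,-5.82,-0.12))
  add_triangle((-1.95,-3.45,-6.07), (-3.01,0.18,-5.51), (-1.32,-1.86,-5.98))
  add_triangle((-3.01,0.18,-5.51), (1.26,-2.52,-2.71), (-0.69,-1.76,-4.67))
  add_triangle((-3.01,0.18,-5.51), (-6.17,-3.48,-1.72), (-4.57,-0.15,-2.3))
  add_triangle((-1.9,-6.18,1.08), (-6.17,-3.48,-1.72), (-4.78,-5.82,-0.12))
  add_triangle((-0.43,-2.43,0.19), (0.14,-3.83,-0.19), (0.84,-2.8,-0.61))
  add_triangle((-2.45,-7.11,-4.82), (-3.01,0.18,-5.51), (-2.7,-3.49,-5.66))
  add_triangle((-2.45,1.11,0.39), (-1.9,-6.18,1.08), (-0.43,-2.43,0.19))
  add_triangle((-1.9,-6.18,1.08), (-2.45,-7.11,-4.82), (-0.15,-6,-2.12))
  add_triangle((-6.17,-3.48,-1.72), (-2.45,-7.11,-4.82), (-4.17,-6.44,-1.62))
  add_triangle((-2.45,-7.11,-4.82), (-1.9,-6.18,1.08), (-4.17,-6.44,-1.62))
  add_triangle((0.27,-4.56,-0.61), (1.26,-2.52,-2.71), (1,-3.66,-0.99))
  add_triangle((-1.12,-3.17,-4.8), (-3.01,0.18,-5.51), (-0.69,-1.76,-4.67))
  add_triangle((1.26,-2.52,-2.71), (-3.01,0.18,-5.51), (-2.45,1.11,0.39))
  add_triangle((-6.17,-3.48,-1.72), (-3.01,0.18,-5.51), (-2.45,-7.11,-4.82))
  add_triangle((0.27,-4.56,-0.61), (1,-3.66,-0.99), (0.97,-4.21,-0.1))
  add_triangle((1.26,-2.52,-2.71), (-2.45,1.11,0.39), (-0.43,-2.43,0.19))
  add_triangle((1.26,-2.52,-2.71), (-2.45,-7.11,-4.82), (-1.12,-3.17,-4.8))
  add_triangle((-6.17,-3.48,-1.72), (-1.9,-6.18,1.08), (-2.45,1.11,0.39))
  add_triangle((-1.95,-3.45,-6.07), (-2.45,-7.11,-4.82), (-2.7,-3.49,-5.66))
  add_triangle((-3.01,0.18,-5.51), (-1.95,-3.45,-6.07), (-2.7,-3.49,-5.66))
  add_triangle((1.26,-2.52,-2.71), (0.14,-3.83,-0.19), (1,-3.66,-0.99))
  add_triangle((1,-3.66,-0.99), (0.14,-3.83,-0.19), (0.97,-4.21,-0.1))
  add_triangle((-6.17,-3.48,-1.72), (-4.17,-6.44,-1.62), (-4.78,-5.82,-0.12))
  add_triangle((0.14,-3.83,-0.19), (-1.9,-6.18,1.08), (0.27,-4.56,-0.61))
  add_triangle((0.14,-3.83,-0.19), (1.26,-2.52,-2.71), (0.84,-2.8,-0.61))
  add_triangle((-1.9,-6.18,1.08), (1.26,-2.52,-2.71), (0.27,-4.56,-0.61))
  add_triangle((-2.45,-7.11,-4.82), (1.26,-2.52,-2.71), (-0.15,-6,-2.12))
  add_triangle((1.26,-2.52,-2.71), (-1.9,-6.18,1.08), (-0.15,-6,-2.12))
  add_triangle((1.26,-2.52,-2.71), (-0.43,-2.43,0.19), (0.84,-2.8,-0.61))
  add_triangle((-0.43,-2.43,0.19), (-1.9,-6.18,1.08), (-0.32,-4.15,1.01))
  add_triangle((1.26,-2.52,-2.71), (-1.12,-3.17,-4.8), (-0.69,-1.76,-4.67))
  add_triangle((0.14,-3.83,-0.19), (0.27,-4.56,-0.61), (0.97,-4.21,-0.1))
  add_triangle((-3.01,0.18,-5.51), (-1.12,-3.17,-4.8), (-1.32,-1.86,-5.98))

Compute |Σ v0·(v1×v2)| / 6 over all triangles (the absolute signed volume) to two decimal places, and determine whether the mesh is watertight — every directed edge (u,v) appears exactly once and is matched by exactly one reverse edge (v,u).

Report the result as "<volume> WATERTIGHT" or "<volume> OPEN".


Per-triangle v0·(v1×v2)/6:
  t1: +0.9257
  t2: +1.2325
  t3: +5.3077
  t4: +2.2689
  t5: +3.9670
  t6: +5.8920
  t7: +3.9441
  t8: +0.3549
  t9: +9.6791
  t10: -1.1984
  t11: -0.0098
  t12: +1.9980
  t13: -0.4839
  t14: +11.4440
  t15: +14.6964
  t16: +12.9289
  t17: +0.9902
  t18: +3.0476
  t19: -3.5538
  t20: +35.5019
  t21: +0.5498
  t22: -2.7863
  t23: +6.7189
  t24: +9.7612
  t25: +3.6494
  t26: +3.2965
  t27: -0.8266
  t28: -0.4813
  t29: +6.5671
  t30: +0.4294
  t31: +0.8660
  t32: +2.4767
  t33: +7.1878
  t34: +1.1416
  t35: -0.9996
  t36: -0.3240
  t37: +2.2381
  t38: +0.2071
  t39: -3.1123
Σ = +145.4922 → |volume| = 145.49

Directed edges: 117 total; 3 unmatched, e.g. (0.14,-3.83,-0.19)→(-0.32,-4.15,1.01) → open.

145.49 OPEN


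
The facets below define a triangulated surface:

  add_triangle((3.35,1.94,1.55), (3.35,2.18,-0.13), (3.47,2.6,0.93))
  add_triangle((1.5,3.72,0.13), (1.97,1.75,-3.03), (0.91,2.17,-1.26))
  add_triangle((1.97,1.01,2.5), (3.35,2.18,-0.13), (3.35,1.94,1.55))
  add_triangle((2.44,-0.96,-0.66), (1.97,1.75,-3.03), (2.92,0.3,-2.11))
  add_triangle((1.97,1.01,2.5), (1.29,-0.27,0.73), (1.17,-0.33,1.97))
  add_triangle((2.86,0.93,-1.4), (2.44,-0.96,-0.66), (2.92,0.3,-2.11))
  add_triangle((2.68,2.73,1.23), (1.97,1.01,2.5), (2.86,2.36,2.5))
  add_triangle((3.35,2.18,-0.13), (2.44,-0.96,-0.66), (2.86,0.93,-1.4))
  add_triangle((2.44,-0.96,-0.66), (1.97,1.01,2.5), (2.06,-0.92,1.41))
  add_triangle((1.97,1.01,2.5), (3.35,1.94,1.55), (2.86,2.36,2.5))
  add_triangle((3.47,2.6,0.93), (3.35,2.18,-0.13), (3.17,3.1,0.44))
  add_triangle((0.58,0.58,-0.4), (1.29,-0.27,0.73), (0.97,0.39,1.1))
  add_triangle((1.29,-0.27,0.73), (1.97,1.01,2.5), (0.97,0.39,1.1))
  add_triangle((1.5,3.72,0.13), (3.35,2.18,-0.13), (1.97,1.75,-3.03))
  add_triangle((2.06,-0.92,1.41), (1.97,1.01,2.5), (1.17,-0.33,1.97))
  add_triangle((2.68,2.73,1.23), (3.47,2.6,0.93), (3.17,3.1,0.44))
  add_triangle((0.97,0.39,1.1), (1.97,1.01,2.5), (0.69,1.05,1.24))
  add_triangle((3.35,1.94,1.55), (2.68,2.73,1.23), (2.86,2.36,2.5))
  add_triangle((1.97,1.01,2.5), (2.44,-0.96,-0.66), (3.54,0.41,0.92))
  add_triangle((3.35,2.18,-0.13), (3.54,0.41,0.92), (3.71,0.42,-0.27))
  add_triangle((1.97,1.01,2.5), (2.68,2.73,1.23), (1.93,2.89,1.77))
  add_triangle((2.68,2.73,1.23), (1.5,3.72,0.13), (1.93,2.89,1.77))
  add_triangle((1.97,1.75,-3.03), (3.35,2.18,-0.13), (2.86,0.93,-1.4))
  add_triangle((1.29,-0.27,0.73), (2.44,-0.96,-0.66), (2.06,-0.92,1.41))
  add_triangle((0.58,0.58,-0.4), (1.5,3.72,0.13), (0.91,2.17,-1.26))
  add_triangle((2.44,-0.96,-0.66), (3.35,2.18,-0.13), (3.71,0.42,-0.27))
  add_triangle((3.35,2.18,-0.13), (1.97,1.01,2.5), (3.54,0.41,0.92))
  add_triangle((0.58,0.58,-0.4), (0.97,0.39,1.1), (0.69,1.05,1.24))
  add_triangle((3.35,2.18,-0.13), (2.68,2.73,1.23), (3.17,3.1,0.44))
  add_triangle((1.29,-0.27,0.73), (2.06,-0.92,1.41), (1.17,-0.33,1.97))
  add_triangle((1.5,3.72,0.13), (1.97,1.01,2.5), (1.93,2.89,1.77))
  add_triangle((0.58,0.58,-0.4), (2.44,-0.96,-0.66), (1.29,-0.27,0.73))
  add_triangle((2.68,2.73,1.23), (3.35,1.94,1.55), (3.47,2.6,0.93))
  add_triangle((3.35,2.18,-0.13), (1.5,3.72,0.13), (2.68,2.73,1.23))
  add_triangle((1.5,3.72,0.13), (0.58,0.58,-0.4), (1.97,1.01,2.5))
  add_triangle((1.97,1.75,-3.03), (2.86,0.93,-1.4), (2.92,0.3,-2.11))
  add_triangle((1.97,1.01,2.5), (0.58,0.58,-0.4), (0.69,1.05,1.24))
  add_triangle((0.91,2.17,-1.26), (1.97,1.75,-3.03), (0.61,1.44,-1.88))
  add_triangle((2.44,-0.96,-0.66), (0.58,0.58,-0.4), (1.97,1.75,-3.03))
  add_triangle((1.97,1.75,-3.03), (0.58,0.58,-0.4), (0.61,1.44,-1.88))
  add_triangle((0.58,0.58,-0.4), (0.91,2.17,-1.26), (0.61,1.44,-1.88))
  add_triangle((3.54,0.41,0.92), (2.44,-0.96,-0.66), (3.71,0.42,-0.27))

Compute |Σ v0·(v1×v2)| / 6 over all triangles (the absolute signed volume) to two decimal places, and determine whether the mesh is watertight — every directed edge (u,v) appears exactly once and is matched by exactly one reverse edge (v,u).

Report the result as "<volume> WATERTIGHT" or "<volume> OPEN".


Per-triangle v0·(v1×v2)/6:
  t1: +0.4634
  t2: +0.9801
  t3: -0.0901
  t4: +0.1157
  t5: -0.4253
  t6: +0.7343
  t7: -0.1342
  t8: +1.5398
  t9: +1.5631
  t10: +0.7101
  t11: +0.5090
  t12: -0.1760
  t13: -0.0081
  t14: +4.5740
  t15: +0.6825
  t16: +0.3855
  t17: -0.0171
  t18: +0.7779
  t19: +0.8605
  t20: +1.3106
  t21: +1.0523
  t22: +1.0962
  t23: +1.8723
  t24: -0.2381
  t25: -0.2776
  t26: +0.4502
  t27: +2.5635
  t28: -0.1578
  t29: -0.4625
  t30: -0.1330
  t31: -0.4486
  t32: -0.3781
  t33: +0.4410
  t34: +1.9401
  t35: -0.9361
  t36: +0.9995
  t37: +0.2935
  t38: +0.4622
  t39: -0.5711
  t40: -0.1651
  t41: -0.1270
  t42: +0.8974
Σ = +22.5290 → |volume| = 22.53

Directed edges: 126 total, each appears once with its reverse present → watertight.

22.53 WATERTIGHT


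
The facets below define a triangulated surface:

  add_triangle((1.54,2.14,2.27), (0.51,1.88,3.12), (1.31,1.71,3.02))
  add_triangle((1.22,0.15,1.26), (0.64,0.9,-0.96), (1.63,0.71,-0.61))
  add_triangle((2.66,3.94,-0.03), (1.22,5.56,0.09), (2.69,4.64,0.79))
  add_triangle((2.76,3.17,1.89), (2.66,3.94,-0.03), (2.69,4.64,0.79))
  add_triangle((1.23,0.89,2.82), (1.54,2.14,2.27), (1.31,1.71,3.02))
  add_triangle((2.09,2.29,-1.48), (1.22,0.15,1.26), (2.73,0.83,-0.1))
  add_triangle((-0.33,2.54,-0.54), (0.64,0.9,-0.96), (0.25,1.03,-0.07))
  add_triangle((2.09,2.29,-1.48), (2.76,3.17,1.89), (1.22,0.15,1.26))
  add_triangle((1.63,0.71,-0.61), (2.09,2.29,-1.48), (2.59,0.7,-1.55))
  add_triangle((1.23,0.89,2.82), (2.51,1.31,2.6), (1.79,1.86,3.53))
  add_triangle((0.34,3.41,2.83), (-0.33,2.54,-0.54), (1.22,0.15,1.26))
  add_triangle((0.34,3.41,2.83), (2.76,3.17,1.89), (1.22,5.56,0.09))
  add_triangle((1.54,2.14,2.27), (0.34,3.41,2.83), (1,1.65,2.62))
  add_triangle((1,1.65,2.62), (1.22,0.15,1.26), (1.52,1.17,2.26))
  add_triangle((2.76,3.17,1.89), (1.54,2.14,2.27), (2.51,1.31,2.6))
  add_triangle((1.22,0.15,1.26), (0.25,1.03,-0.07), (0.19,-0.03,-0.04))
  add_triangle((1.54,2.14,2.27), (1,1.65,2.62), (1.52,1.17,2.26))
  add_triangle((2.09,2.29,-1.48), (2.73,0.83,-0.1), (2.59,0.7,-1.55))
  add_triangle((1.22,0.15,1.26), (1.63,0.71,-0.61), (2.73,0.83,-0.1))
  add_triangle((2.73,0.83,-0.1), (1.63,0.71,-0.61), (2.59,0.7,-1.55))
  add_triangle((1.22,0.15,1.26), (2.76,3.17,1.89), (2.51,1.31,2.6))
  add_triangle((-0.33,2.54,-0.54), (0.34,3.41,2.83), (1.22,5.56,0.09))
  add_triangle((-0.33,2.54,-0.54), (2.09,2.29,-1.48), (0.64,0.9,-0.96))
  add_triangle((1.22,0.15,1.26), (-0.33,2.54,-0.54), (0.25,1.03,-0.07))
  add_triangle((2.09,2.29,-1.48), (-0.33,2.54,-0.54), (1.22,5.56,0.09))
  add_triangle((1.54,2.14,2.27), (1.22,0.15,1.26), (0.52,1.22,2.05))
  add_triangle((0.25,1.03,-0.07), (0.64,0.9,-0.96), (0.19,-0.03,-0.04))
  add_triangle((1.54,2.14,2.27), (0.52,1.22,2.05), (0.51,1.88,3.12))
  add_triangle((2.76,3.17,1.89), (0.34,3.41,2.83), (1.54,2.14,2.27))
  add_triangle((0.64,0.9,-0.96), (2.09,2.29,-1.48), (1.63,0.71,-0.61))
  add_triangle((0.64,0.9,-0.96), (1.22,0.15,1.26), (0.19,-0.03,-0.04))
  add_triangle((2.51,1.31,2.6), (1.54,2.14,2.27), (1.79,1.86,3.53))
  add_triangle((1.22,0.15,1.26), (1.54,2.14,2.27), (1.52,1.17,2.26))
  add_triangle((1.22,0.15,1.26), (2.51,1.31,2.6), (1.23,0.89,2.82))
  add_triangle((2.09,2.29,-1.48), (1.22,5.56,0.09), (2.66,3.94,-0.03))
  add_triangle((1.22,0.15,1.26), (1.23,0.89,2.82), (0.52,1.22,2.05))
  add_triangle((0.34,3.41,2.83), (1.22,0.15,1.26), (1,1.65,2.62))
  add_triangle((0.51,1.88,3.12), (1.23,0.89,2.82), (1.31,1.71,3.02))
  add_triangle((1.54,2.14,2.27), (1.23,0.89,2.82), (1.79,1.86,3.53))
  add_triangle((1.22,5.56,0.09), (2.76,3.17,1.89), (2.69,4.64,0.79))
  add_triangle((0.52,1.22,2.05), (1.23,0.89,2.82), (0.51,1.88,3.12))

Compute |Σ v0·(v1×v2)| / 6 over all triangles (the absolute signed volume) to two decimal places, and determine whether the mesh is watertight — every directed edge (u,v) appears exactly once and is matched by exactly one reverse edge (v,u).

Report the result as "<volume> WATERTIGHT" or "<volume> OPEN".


Per-triangle v0·(v1×v2)/6:
  t1: +0.3945
  t2: -0.2150
  t3: +1.3347
  t4: +0.8922
  t5: +0.2005
  t6: +0.8411
  t7: -0.1726
  t8: +1.6972
  t9: -0.2988
  t10: +0.4248
  t11: -1.4371
  t12: +6.0039
  t13: +0.7084
  t14: +0.1030
  t15: +1.0299
  t16: -0.0516
  t17: +0.2784
  t18: +1.1513
  t19: -0.0720
  t20: -0.1639
  t21: +0.2000
  t22: +2.5015
  t23: +0.4587
  t24: -0.1317
  t25: +2.1023
  t26: -0.4404
  t27: -0.0274
  t28: -0.0835
  t29: +1.2447
  t30: +0.1523
  t31: +0.0570
  t32: +0.6755
  t33: +0.1379
  t34: +0.3144
  t35: +2.3861
  t36: -0.1370
  t37: -0.3173
  t38: +0.2996
  t39: -0.0253
  t40: +1.4810
  t41: -0.0717
Σ = +23.4254 → |volume| = 23.43

Directed edges: 123 total; 3 unmatched, e.g. (2.76,3.17,1.89)→(2.66,3.94,-0.03) → open.

23.43 OPEN


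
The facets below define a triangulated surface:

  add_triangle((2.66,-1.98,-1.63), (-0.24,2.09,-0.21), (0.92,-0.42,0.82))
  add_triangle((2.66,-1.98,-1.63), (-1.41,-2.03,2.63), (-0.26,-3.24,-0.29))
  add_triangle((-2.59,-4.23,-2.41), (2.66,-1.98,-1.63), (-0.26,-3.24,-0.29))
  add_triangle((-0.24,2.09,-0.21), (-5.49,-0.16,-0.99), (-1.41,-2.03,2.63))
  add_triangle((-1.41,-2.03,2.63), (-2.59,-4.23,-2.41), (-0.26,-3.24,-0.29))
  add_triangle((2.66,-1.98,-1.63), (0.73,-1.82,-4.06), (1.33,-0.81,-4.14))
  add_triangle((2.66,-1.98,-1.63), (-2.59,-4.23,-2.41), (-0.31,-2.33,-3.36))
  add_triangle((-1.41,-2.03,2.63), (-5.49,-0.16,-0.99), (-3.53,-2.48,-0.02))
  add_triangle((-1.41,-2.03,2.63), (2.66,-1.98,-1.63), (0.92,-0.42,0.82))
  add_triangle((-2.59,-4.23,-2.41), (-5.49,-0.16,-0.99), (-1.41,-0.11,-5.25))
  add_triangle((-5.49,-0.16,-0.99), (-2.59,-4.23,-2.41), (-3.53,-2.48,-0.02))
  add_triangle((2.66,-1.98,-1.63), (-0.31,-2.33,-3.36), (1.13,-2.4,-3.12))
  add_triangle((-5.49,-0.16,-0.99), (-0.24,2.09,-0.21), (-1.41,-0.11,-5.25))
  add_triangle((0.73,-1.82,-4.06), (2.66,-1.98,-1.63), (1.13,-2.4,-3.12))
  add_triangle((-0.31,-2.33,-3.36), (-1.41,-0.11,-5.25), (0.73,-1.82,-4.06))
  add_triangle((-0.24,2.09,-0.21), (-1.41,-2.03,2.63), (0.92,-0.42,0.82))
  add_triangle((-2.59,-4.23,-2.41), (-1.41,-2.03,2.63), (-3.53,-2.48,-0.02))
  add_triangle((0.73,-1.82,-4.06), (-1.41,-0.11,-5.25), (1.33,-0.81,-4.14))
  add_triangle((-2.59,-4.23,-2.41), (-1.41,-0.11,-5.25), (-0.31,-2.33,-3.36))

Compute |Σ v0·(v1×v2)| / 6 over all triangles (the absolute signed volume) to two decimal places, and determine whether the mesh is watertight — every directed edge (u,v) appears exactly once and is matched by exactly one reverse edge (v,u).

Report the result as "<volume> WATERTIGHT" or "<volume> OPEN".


Per-triangle v0·(v1×v2)/6:
  t1: +1.2145
  t2: +3.3016
  t3: +4.8577
  t4: +5.2308
  t5: +4.7851
  t6: +2.1701
  t7: +5.1536
  t8: +5.1514
  t9: +2.0965
  t10: +18.8682
  t11: +6.5698
  t12: +0.3025
  t13: +9.5961
  t14: +1.1228
  t15: +2.6999
  t16: +1.1819
  t17: +5.2058
  t18: +2.5549
  t19: +6.0075
Σ = +88.0708 → |volume| = 88.07

Directed edges: 57 total; 7 unmatched, e.g. (2.66,-1.98,-1.63)→(-0.24,2.09,-0.21) → open.

88.07 OPEN


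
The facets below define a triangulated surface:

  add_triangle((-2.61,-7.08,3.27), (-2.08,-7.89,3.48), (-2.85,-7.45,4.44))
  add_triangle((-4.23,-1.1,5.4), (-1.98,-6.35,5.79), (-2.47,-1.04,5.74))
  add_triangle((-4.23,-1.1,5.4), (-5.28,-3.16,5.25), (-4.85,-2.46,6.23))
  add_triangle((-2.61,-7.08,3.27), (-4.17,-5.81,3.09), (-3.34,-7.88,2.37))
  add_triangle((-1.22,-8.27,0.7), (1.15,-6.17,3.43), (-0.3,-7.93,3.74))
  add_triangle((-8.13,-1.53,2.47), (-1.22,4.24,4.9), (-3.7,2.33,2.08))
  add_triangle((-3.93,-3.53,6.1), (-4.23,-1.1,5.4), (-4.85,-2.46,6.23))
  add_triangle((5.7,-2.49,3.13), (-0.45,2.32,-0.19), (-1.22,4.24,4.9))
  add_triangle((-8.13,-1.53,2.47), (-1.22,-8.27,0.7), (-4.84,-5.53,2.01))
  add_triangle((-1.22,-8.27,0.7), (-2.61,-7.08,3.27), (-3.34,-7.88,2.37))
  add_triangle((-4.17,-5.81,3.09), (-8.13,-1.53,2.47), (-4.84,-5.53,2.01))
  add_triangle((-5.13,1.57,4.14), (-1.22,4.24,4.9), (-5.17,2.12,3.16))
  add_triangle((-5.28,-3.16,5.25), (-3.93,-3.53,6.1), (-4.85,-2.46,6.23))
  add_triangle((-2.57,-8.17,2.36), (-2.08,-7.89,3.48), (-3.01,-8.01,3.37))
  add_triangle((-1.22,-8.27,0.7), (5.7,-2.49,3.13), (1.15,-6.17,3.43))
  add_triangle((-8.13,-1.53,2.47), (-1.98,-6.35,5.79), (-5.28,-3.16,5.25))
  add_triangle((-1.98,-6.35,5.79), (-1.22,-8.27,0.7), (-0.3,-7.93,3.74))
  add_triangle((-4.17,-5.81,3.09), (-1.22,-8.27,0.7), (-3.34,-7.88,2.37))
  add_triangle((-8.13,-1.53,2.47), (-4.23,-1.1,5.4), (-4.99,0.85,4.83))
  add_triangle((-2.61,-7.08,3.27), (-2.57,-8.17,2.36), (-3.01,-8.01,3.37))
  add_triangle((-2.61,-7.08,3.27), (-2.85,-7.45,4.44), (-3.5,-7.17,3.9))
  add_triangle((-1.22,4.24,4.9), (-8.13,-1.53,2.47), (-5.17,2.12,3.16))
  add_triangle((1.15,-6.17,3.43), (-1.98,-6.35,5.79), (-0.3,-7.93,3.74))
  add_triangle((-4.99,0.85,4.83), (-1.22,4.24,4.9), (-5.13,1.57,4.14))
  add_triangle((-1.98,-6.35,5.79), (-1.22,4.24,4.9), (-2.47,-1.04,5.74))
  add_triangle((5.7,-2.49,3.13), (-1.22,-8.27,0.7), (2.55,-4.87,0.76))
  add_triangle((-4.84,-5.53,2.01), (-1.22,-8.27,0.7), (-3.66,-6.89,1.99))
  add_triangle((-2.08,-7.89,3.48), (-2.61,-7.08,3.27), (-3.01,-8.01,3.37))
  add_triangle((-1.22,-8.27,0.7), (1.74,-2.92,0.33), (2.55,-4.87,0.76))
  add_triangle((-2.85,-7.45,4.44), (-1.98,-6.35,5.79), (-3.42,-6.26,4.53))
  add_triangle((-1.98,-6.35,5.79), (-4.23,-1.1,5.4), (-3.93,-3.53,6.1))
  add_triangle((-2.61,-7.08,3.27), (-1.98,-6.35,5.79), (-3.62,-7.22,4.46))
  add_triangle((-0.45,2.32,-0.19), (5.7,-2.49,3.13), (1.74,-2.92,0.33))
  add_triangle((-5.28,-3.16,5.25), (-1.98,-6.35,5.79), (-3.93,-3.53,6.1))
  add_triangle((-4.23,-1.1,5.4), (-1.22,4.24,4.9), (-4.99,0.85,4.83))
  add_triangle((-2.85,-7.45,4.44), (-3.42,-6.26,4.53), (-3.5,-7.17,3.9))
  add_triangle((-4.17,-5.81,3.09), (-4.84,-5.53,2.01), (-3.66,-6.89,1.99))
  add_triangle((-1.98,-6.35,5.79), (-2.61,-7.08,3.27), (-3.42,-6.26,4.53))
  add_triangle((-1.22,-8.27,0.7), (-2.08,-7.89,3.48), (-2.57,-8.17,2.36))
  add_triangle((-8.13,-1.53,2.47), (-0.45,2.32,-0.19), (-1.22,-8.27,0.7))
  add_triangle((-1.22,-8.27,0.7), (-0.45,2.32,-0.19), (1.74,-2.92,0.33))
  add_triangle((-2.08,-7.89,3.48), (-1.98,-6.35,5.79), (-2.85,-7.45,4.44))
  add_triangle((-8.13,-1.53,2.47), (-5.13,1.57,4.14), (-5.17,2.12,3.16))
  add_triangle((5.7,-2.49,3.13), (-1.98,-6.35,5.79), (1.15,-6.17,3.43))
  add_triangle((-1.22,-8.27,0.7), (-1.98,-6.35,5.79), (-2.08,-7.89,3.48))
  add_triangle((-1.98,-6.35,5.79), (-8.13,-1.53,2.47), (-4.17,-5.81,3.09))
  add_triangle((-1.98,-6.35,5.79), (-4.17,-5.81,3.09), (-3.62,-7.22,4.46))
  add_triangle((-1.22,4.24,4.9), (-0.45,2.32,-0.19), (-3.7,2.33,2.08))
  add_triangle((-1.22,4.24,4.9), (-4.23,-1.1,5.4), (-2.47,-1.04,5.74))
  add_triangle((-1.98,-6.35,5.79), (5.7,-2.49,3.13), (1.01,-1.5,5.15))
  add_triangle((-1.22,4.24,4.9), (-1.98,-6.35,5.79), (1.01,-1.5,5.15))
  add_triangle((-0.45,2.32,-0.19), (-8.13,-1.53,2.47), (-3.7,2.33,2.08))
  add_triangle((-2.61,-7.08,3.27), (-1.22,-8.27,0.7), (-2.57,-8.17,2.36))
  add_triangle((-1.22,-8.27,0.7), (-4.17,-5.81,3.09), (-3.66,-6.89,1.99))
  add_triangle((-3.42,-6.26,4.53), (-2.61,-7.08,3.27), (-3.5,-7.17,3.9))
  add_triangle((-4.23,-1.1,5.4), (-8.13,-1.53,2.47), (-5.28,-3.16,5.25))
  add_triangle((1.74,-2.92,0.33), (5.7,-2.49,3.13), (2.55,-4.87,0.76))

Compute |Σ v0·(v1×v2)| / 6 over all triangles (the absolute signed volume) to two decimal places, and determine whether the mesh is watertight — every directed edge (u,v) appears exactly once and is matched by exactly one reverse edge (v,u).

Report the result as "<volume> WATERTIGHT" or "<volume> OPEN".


Per-triangle v0·(v1×v2)/6:
  t1: +0.9568
  t2: +9.7268
  t3: +1.3081
  t4: +3.2469
  t5: +5.2281
  t6: +12.7841
  t7: +0.8472
  t8: +11.0348
  t9: +3.8168
  t10: +4.3410
  t11: +7.7368
  t12: +5.1468
  t13: +2.3131
  t14: +1.3798
  t15: +16.0273
  t16: +14.2990
  t17: +10.7101
  t18: -0.0218
  t19: +11.3401
  t20: -0.2671
  t21: +0.9382
  t22: -9.3571
  t23: +6.3066
  t24: +4.9215
  t25: +7.0153
  t26: +10.2426
  t27: +2.1848
  t28: +0.3333
  t29: +0.6674
  t30: +2.9988
  t31: +1.3132
  t32: +3.7104
  t33: +1.1446
  t34: +6.0035
  t35: +10.0094
  t36: +1.2263
  t37: +2.5708
  t38: -4.4479
  t39: +3.1833
  t40: +2.4864
  t41: -0.1095
  t42: +3.0184
  t43: +5.3587
  t44: +17.8474
  t45: +2.5883
  t46: +20.5633
  t47: +2.1017
  t48: +6.2410
  t49: +9.2482
  t50: +24.5802
  t51: +23.8851
  t52: +4.4544
  t53: -1.4236
  t54: +3.0433
  t55: -0.8845
  t56: +10.5772
  t57: +0.9181
Σ = +307.4139 → |volume| = 307.41

Directed edges: 171 total; 9 unmatched, e.g. (-2.61,-7.08,3.27)→(-4.17,-5.81,3.09) → open.

307.41 OPEN


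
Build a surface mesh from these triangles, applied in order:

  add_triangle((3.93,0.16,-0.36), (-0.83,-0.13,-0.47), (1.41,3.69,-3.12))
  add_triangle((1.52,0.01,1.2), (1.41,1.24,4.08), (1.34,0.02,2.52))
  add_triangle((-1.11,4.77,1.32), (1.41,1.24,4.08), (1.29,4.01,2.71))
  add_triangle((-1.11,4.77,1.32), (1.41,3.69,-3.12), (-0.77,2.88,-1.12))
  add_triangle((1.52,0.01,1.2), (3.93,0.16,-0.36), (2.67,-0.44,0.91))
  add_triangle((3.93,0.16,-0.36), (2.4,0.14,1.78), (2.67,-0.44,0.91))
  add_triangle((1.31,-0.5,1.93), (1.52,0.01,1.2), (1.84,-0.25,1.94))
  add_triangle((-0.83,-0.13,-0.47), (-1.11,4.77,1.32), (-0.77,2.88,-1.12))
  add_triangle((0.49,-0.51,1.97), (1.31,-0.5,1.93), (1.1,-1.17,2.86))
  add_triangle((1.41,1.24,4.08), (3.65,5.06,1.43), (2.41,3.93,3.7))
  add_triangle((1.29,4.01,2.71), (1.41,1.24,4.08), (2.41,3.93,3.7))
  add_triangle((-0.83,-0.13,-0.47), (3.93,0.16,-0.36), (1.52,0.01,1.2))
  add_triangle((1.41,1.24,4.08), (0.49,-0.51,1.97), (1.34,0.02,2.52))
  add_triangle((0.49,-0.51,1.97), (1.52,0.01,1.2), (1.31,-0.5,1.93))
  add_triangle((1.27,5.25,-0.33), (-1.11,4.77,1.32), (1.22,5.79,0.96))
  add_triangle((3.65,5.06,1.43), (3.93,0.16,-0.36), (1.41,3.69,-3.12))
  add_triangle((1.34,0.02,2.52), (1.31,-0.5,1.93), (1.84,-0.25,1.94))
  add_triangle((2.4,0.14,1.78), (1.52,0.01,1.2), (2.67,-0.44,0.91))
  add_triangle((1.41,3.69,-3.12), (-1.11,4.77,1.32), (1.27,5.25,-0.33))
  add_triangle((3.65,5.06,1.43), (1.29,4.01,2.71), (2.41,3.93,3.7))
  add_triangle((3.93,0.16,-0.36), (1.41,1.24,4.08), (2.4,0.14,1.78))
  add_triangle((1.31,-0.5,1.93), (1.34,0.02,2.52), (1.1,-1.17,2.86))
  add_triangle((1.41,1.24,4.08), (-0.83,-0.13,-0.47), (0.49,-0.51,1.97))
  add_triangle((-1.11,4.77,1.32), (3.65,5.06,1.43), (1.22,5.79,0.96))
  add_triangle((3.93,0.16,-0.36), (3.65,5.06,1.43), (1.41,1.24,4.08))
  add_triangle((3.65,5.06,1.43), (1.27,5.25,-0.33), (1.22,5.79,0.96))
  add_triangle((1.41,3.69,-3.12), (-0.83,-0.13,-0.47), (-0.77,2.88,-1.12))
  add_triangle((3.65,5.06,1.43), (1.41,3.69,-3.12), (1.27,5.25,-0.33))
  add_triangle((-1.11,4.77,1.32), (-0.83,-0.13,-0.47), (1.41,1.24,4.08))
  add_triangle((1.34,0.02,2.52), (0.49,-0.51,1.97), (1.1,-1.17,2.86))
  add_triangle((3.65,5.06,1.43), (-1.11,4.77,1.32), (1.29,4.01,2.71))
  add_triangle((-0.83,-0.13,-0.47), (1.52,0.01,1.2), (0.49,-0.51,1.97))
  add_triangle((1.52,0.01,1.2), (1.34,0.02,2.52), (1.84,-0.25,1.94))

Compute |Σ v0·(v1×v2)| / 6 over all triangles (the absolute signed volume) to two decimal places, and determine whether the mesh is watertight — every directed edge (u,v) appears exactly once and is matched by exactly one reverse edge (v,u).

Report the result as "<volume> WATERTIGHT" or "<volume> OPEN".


77.19 OPEN

Per-triangle v0·(v1×v2)/6:
  t1: +1.4877
  t2: +0.4475
  t3: +4.4435
  t4: +3.7861
  t5: -0.4421
  t6: +0.7507
  t7: +0.0033
  t8: +1.2766
  t9: -0.1170
  t10: +2.4621
  t11: +1.7770
  t12: +0.1030
  t13: +0.4505
  t14: -0.0875
  t15: +2.3666
  t16: +13.8194
  t17: +0.1433
  t18: +0.0510
  t19: +4.9877
  t20: +2.9346
  t21: +1.4325
  t22: +0.2332
  t23: +0.5050
  t24: +2.5256
  t25: +12.1741
  t26: +3.0866
  t27: +1.2982
  t28: +6.9219
  t29: +1.9695
  t30: +0.1864
  t31: +6.0892
  t32: +0.0259
  t33: +0.0985
Σ = +77.1904 → |volume| = 77.19

Directed edges: 99 total; 3 unmatched, e.g. (1.52,0.01,1.2)→(1.41,1.24,4.08) → open.


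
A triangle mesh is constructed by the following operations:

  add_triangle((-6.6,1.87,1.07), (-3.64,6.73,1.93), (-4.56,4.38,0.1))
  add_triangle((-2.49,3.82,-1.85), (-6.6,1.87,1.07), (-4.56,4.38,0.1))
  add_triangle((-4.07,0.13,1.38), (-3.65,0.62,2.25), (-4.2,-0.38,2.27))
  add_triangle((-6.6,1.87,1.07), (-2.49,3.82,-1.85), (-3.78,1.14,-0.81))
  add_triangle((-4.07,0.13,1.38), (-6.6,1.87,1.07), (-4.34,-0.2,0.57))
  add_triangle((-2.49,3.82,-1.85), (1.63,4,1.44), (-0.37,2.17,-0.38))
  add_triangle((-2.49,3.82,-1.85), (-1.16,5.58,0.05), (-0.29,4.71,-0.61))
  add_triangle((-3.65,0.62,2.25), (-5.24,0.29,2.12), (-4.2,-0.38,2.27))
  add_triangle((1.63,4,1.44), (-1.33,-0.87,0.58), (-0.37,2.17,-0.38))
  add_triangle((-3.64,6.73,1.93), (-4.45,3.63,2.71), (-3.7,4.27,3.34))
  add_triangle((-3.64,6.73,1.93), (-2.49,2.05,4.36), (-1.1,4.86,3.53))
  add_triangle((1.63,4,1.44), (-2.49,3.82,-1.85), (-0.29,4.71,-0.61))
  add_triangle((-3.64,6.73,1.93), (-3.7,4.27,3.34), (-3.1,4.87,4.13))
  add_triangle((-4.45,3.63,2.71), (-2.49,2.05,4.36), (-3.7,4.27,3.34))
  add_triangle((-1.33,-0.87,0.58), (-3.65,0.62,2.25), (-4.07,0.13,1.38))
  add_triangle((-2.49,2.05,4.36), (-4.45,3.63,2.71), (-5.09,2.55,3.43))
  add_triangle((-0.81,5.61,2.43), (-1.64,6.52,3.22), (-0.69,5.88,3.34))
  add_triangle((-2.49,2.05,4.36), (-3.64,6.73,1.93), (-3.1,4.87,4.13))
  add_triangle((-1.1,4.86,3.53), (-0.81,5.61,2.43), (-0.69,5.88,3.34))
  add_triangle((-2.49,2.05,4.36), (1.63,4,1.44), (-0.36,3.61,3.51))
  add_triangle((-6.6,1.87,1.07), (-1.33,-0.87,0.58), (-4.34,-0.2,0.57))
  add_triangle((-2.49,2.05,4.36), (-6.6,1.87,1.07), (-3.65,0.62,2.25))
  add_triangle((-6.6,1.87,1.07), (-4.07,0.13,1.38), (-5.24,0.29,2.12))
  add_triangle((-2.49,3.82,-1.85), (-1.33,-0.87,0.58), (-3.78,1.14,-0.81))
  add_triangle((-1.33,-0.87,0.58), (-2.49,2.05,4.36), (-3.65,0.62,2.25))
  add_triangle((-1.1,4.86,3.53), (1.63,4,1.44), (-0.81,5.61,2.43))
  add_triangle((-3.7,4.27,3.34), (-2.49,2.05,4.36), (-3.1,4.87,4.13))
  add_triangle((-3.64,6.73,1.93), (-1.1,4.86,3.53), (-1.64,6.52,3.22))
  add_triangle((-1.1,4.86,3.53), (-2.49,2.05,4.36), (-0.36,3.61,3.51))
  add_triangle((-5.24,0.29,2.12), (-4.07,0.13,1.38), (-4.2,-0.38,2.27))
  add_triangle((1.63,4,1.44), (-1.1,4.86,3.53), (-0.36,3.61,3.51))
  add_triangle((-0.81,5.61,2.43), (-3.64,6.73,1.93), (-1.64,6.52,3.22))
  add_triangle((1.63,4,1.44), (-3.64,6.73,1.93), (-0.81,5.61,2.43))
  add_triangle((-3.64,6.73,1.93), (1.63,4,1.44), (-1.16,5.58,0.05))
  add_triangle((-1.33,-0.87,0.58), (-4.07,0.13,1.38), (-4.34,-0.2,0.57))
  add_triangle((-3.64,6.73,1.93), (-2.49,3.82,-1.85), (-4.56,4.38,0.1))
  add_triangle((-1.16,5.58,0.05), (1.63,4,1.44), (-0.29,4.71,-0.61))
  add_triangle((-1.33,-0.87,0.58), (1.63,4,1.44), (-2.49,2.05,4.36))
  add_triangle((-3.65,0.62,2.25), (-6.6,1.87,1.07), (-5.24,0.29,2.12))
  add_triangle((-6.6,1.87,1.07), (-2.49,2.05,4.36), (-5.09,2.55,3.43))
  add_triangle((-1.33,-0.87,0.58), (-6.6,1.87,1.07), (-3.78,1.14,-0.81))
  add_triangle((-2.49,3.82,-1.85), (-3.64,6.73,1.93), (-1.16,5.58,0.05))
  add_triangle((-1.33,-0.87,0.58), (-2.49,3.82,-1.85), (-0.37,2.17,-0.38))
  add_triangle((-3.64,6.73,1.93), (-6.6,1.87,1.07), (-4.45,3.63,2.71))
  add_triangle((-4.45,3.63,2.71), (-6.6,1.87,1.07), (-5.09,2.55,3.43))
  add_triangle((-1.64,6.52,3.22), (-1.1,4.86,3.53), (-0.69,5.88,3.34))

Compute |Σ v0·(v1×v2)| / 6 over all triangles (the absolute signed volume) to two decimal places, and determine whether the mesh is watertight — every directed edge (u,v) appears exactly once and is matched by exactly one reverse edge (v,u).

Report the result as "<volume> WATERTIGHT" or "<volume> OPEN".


Per-triangle v0·(v1×v2)/6:
  t1: +8.5586
  t2: +5.4652
  t3: -0.6420
  t4: +4.7034
  t5: +1.2829
  t6: +0.4358
  t7: +2.2362
  t8: +0.6220
  t9: -1.5020
  t10: +3.2974
  t11: +9.7772
  t12: -1.4696
  t13: +3.1575
  t14: +2.6249
  t15: +0.6707
  t16: +3.3834
  t17: +0.5769
  t18: -2.2631
  t19: -0.5071
  t20: -0.4788
  t21: -0.7563
  t22: +4.2549
  t23: +0.4835
  t24: -0.6183
  t25: +1.6460
  t26: +2.8320
  t27: +2.3598
  t28: +2.2052
  t29: +2.5201
  t30: +0.1901
  t31: +2.3660
  t32: +1.6310
  t33: +2.7634
  t34: +7.2065
  t35: +0.5877
  t36: +6.6891
  t37: +2.3930
  t38: -0.3753
  t39: +1.6004
  t40: +0.9689
  t41: +1.9238
  t42: +6.8757
  t43: -0.9159
  t44: +8.9735
  t45: +4.3650
  t46: +0.9107
Σ = +103.0099 → |volume| = 103.01

Directed edges: 138 total, each appears once with its reverse present → watertight.

103.01 WATERTIGHT


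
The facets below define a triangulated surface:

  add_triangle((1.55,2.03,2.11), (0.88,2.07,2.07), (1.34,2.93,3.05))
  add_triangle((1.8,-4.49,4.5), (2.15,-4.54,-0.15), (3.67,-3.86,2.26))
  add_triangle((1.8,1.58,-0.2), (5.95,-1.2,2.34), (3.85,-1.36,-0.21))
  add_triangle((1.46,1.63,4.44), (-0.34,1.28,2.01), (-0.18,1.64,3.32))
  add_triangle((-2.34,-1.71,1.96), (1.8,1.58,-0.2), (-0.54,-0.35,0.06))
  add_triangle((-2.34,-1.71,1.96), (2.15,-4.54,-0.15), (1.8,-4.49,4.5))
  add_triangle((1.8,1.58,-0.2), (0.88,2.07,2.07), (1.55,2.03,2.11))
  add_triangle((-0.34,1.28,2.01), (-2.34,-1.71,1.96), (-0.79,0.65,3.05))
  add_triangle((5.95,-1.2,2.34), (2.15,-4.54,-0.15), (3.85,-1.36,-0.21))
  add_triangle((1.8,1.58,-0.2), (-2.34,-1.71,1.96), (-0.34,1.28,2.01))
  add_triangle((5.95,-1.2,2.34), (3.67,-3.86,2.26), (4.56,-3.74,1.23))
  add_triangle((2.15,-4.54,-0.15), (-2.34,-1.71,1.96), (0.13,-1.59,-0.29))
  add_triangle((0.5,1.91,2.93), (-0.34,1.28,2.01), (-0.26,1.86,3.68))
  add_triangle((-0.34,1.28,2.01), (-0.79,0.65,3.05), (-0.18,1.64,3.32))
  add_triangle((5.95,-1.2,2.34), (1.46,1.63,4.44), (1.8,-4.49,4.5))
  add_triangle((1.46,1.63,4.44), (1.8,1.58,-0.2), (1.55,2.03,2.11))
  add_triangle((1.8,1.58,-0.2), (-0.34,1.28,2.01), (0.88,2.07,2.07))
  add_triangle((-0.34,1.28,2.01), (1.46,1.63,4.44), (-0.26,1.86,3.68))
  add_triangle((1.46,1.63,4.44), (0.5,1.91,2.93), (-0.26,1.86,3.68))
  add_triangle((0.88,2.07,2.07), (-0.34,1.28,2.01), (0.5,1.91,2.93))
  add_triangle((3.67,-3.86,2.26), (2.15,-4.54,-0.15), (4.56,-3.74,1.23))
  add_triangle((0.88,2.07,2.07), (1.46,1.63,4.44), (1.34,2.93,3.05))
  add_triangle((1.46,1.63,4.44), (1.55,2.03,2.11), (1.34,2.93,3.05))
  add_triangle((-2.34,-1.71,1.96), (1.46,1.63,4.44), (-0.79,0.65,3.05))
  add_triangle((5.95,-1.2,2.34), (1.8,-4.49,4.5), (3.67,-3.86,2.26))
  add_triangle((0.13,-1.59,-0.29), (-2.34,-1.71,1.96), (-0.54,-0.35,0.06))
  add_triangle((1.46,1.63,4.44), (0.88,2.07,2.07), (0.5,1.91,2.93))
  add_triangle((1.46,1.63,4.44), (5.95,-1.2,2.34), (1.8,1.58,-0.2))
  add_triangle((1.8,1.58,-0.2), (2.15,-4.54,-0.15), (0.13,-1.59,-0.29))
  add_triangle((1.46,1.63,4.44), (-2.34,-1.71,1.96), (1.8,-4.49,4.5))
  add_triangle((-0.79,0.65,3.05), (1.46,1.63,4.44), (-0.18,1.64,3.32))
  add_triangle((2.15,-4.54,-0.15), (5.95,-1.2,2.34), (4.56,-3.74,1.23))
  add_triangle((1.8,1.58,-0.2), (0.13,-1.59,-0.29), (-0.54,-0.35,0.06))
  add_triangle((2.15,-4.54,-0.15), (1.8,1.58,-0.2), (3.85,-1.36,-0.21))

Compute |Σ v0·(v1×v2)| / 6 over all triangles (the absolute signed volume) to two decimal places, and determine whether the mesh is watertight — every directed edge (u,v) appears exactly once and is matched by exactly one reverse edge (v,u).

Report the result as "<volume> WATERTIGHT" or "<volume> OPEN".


100.50 WATERTIGHT

Per-triangle v0·(v1×v2)/6:
  t1: +0.0258
  t2: +7.0684
  t3: +3.8475
  t4: +0.1982
  t5: +0.0632
  t6: +10.5807
  t7: +0.4530
  t8: +0.5979
  t9: +6.4448
  t10: -0.6015
  t11: +4.0270
  t12: +1.5165
  t13: +0.1666
  t14: +0.2087
  t15: +23.0581
  t16: +0.6857
  t17: +0.2588
  t18: -0.2127
  t19: +0.7331
  t20: +0.2326
  t21: +3.1516
  t22: +0.0598
  t23: +0.8338
  t24: +2.1861
  t25: +8.3898
  t26: +0.2610
  t27: +0.5724
  t28: +9.1814
  t29: +0.5768
  t30: +14.1407
  t31: +1.0008
  t32: +0.4903
  t33: +0.0103
  t34: +0.2935
Σ = +100.5007 → |volume| = 100.50

Directed edges: 102 total, each appears once with its reverse present → watertight.


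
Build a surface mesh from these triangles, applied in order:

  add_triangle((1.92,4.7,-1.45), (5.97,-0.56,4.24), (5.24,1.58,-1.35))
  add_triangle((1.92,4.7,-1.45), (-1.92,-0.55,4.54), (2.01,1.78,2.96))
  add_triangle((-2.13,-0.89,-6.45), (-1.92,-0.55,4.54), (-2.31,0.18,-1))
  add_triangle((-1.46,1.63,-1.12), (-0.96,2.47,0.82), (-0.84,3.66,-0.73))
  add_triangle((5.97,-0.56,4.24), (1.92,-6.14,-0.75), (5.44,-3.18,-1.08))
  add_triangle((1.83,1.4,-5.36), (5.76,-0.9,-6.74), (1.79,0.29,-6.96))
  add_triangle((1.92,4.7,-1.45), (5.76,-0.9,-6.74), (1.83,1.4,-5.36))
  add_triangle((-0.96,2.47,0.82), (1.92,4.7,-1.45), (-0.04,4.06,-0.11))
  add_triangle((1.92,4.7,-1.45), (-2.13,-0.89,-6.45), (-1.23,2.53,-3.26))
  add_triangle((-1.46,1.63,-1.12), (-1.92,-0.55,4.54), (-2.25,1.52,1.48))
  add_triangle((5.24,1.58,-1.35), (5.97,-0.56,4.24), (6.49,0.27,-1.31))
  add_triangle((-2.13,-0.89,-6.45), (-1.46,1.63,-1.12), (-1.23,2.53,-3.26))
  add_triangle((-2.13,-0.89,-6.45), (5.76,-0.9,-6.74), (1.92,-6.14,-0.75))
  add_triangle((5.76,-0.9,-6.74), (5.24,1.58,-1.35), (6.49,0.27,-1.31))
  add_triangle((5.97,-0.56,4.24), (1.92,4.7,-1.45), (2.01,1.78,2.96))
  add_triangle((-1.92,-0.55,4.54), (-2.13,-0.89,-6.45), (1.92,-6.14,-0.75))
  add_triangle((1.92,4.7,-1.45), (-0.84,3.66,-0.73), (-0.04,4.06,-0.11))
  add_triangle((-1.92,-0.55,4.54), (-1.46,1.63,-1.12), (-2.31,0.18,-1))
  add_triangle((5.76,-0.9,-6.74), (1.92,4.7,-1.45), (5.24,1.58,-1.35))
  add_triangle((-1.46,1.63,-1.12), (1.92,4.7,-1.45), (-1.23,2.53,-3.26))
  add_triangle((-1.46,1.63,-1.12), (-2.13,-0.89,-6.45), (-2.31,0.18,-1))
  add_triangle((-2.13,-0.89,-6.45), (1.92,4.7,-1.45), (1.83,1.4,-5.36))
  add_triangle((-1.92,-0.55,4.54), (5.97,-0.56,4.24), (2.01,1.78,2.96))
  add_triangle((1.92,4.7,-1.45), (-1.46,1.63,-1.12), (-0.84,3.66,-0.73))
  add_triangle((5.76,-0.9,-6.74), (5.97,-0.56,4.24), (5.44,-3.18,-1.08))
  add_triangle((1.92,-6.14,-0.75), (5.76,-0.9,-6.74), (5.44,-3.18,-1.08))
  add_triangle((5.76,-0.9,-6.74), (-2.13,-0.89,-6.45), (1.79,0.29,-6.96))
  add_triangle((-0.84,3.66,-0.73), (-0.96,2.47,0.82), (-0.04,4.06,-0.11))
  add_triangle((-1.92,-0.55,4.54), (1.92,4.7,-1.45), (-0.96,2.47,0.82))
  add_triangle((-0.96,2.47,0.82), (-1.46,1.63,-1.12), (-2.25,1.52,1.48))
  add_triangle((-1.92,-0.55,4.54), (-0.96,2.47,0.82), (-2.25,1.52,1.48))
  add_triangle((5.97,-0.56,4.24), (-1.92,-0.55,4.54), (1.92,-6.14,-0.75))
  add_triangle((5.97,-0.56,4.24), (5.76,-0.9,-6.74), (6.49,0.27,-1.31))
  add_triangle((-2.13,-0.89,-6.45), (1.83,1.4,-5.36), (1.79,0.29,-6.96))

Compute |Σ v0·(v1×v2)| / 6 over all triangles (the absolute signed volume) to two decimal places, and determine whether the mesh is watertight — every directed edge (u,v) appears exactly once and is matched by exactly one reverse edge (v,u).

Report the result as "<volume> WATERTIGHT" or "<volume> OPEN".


Per-triangle v0·(v1×v2)/6:
  t1: +18.8265
  t2: +9.0519
  t3: +3.6726
  t4: +1.0601
  t5: +23.7014
  t6: +6.1145
  t7: +16.7389
  t8: +0.3427
  t9: +8.4925
  t10: +0.6499
  t11: +7.7662
  t12: +3.1977
  t13: +51.8916
  t14: +8.5771
  t15: +12.9522
  t16: +24.9298
  t17: +1.5589
  t18: +3.0040
  t19: +21.1168
  t20: +3.0347
  t21: +3.4253
  t22: +13.4461
  t23: +12.6767
  t24: +1.7935
  t25: +27.0014
  t26: +26.2852
  t27: +10.6021
  t28: +0.8819
  t29: +4.6399
  t30: +1.4665
  t31: +2.3690
  t32: +36.5445
  t33: +11.5888
  t34: +4.5646
Σ = +383.9655 → |volume| = 383.97

Directed edges: 102 total, each appears once with its reverse present → watertight.

383.97 WATERTIGHT
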